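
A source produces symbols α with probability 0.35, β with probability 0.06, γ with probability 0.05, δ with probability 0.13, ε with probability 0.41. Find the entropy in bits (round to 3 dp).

1.900 bits

H = −Σ pᵢ log₂ pᵢ.
−0.35·log₂(0.35) = 0.5301
−0.06·log₂(0.06) = 0.2435
−0.05·log₂(0.05) = 0.2161
−0.13·log₂(0.13) = 0.3826
−0.41·log₂(0.41) = 0.5274
Sum ≈ 1.8998 → 1.900 bits.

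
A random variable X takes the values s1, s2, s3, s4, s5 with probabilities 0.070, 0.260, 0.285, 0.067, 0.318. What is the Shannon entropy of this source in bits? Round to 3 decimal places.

2.077 bits

H = −Σ pᵢ log₂ pᵢ.
−0.070·log₂(0.070) = 0.2686
−0.260·log₂(0.260) = 0.5053
−0.285·log₂(0.285) = 0.5161
−0.067·log₂(0.067) = 0.2613
−0.318·log₂(0.318) = 0.5256
Sum ≈ 2.0769 → 2.077 bits.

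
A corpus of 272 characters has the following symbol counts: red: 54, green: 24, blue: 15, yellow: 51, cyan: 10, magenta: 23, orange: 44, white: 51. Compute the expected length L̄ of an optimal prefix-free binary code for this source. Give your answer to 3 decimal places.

Probabilities are the counts divided by 272.
Repeatedly combine the two least-probable nodes; the expected code length is the sum of the merged weights.
merge 5/136 + 15/272 → 25/272
merge 23/272 + 3/34 → 47/272
merge 25/272 + 11/68 → 69/272
merge 47/272 + 3/16 → 49/136
merge 3/16 + 27/136 → 105/272
merge 69/272 + 49/136 → 167/272
merge 105/272 + 167/272 → 1
L = 25/272 + 47/272 + 69/272 + 49/136 + 105/272 + 167/272 + 1 = 783/272 ≈ 2.879 bits/symbol.

2.879 bits/symbol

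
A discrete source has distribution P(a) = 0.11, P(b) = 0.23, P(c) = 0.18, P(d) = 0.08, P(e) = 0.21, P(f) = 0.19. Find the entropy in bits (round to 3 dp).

2.503 bits

H = −Σ pᵢ log₂ pᵢ.
−0.11·log₂(0.11) = 0.3503
−0.23·log₂(0.23) = 0.4877
−0.18·log₂(0.18) = 0.4453
−0.08·log₂(0.08) = 0.2915
−0.21·log₂(0.21) = 0.4728
−0.19·log₂(0.19) = 0.4552
Sum ≈ 2.5028 → 2.503 bits.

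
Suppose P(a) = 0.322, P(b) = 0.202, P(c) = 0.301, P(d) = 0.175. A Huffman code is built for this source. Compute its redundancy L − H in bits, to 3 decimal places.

Entropy H = −Σ p log₂ p ≈ 1.9540 bits.
Huffman merges: 7/40+101/500→377/1000; 301/1000+161/500→623/1000; 377/1000+623/1000→1. L = 2 ≈ 2.0000.
L − H = 2.0000 − 1.9540 = 0.046 bits.

0.046 bits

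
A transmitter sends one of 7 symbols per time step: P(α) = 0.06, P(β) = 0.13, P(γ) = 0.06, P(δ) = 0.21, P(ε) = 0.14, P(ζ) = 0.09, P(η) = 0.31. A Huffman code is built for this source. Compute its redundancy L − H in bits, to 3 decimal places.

0.024 bits

Entropy H = −Σ p log₂ p ≈ 2.5761 bits.
Huffman merges: 3/50+3/50→3/25; 9/100+3/25→21/100; 13/100+7/50→27/100; 21/100+21/100→21/50; 27/100+31/100→29/50; 21/50+29/50→1. L = 13/5 ≈ 2.6000.
L − H = 2.6000 − 2.5761 = 0.024 bits.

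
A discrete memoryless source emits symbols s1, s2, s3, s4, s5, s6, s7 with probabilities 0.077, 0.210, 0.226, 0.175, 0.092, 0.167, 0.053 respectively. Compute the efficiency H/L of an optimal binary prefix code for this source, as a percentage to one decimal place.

Entropy H = −Σ p log₂ p ≈ 2.6551 bits.
Huffman merges: 53/1000+77/1000→13/100; 23/250+13/100→111/500; 167/1000+7/40→171/500; 21/100+111/500→54/125; 113/500+171/500→71/125; 54/125+71/125→1. L = 1347/500 ≈ 2.6940.
Efficiency = H/L = 2.6551/2.6940 = 98.6%.

98.6%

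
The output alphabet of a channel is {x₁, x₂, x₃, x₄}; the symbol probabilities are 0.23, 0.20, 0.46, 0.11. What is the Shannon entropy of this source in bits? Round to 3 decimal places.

1.818 bits

H = −Σ pᵢ log₂ pᵢ.
−0.23·log₂(0.23) = 0.4877
−0.20·log₂(0.20) = 0.4644
−0.46·log₂(0.46) = 0.5153
−0.11·log₂(0.11) = 0.3503
Sum ≈ 1.8177 → 1.818 bits.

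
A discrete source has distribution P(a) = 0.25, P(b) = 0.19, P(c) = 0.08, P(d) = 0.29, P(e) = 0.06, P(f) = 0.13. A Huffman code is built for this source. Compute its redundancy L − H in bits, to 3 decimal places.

Entropy H = −Σ p log₂ p ≈ 2.3908 bits.
Huffman merges: 3/50+2/25→7/50; 13/100+7/50→27/100; 19/100+1/4→11/25; 27/100+29/100→14/25; 11/25+14/25→1. L = 241/100 ≈ 2.4100.
L − H = 2.4100 − 2.3908 = 0.019 bits.

0.019 bits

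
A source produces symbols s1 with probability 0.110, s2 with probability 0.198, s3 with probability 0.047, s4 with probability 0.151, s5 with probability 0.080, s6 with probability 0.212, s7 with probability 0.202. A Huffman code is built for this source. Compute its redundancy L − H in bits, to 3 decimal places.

0.049 bits

Entropy H = −Σ p log₂ p ≈ 2.6641 bits.
Huffman merges: 47/1000+2/25→127/1000; 11/100+127/1000→237/1000; 151/1000+99/500→349/1000; 101/500+53/250→207/500; 237/1000+349/1000→293/500; 207/500+293/500→1. L = 2713/1000 ≈ 2.7130.
L − H = 2.7130 − 2.6641 = 0.049 bits.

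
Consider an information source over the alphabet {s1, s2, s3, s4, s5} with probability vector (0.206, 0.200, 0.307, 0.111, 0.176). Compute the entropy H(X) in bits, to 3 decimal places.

2.250 bits

H = −Σ pᵢ log₂ pᵢ.
−0.206·log₂(0.206) = 0.4695
−0.200·log₂(0.200) = 0.4644
−0.307·log₂(0.307) = 0.5230
−0.111·log₂(0.111) = 0.3520
−0.176·log₂(0.176) = 0.4411
Sum ≈ 2.2501 → 2.250 bits.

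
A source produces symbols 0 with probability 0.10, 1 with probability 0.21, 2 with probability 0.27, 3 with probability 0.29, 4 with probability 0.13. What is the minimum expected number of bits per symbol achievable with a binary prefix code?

2.23 bits/symbol

Repeatedly combine the two least-probable nodes; the expected code length is the sum of the merged weights.
merge 1/10 + 13/100 → 23/100
merge 21/100 + 23/100 → 11/25
merge 27/100 + 29/100 → 14/25
merge 11/25 + 14/25 → 1
L = 23/100 + 11/25 + 14/25 + 1 = 223/100 = 2.23 bits/symbol.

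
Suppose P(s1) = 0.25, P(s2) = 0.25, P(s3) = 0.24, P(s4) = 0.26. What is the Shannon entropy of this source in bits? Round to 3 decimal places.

1.999 bits

H = −Σ pᵢ log₂ pᵢ.
−0.25·log₂(0.25) = 0.5000
−0.25·log₂(0.25) = 0.5000
−0.24·log₂(0.24) = 0.4941
−0.26·log₂(0.26) = 0.5053
Sum ≈ 1.9994 → 1.999 bits.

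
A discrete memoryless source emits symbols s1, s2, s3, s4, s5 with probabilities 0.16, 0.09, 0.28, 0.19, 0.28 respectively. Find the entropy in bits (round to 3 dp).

H = −Σ pᵢ log₂ pᵢ.
−0.16·log₂(0.16) = 0.4230
−0.09·log₂(0.09) = 0.3127
−0.28·log₂(0.28) = 0.5142
−0.19·log₂(0.19) = 0.4552
−0.28·log₂(0.28) = 0.5142
Sum ≈ 2.2193 → 2.219 bits.

2.219 bits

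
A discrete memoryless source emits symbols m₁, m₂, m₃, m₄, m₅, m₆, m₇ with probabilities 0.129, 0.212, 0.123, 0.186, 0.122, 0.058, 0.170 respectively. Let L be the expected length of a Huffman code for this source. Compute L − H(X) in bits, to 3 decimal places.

Entropy H = −Σ p log₂ p ≈ 2.7219 bits.
Huffman merges: 29/500+61/500→9/50; 123/1000+129/1000→63/250; 17/100+9/50→7/20; 93/500+53/250→199/500; 63/250+7/20→301/500; 199/500+301/500→1. L = 1391/500 ≈ 2.7820.
L − H = 2.7820 − 2.7219 = 0.060 bits.

0.060 bits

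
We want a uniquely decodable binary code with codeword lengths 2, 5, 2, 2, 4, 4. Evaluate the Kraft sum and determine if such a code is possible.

With common denominator 2^5 = 32: Σ 2^(−ℓᵢ) = 8/32 + 1/32 + 8/32 + 8/32 + 2/32 + 2/32 = 29/32 = 0.90625.
Kraft's inequality requires Σ ≤ 1; here Σ = 0.90625 ≤ 1, so such a prefix code exists.

0.90625; yes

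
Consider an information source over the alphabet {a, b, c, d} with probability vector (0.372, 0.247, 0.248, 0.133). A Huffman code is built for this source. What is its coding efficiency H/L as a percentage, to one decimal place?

Entropy H = −Σ p log₂ p ≈ 1.9150 bits.
Huffman merges: 133/1000+247/1000→19/50; 31/125+93/250→31/50; 19/50+31/50→1. L = 2 ≈ 2.0000.
Efficiency = H/L = 1.9150/2.0000 = 95.7%.

95.7%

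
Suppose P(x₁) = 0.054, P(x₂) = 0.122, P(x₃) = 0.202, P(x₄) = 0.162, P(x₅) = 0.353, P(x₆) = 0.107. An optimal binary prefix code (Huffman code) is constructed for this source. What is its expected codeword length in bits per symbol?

Repeatedly combine the two least-probable nodes; the expected code length is the sum of the merged weights.
merge 27/500 + 107/1000 → 161/1000
merge 61/500 + 161/1000 → 283/1000
merge 81/500 + 101/500 → 91/250
merge 283/1000 + 353/1000 → 159/250
merge 91/250 + 159/250 → 1
L = 161/1000 + 283/1000 + 91/250 + 159/250 + 1 = 611/250 = 2.444 bits/symbol.

2.444 bits/symbol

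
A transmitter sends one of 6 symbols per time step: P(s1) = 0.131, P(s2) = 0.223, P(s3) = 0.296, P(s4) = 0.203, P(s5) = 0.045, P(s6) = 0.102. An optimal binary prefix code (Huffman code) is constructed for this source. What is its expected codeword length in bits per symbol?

2.425 bits/symbol

Repeatedly combine the two least-probable nodes; the expected code length is the sum of the merged weights.
merge 9/200 + 51/500 → 147/1000
merge 131/1000 + 147/1000 → 139/500
merge 203/1000 + 223/1000 → 213/500
merge 139/500 + 37/125 → 287/500
merge 213/500 + 287/500 → 1
L = 147/1000 + 139/500 + 213/500 + 287/500 + 1 = 97/40 = 2.425 bits/symbol.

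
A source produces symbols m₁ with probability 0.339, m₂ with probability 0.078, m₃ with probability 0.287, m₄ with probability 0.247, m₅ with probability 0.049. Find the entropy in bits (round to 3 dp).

H = −Σ pᵢ log₂ pᵢ.
−0.339·log₂(0.339) = 0.5291
−0.078·log₂(0.078) = 0.2871
−0.287·log₂(0.287) = 0.5169
−0.247·log₂(0.247) = 0.4983
−0.049·log₂(0.049) = 0.2132
Sum ≈ 2.0445 → 2.044 bits.

2.044 bits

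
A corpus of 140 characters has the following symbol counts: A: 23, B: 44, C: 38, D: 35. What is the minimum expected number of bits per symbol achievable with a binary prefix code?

Probabilities are the counts divided by 140.
Repeatedly combine the two least-probable nodes; the expected code length is the sum of the merged weights.
merge 23/140 + 1/4 → 29/70
merge 19/70 + 11/35 → 41/70
merge 29/70 + 41/70 → 1
L = 29/70 + 41/70 + 1 = 2 bits/symbol.

2 bits/symbol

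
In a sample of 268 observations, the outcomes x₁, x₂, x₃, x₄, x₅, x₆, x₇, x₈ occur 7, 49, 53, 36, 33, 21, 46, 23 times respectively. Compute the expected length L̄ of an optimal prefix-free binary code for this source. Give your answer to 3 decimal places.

Probabilities are the counts divided by 268.
Repeatedly combine the two least-probable nodes; the expected code length is the sum of the merged weights.
merge 7/268 + 21/268 → 7/67
merge 23/268 + 7/67 → 51/268
merge 33/268 + 9/67 → 69/268
merge 23/134 + 49/268 → 95/268
merge 51/268 + 53/268 → 26/67
merge 69/268 + 95/268 → 41/67
merge 26/67 + 41/67 → 1
L = 7/67 + 51/268 + 69/268 + 95/268 + 26/67 + 41/67 + 1 = 779/268 ≈ 2.907 bits/symbol.

2.907 bits/symbol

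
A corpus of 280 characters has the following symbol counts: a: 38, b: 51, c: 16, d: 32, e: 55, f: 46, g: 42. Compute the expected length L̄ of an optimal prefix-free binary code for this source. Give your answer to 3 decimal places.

Probabilities are the counts divided by 280.
Repeatedly combine the two least-probable nodes; the expected code length is the sum of the merged weights.
merge 2/35 + 4/35 → 6/35
merge 19/140 + 3/20 → 2/7
merge 23/140 + 6/35 → 47/140
merge 51/280 + 11/56 → 53/140
merge 2/7 + 47/140 → 87/140
merge 53/140 + 87/140 → 1
L = 6/35 + 2/7 + 47/140 + 53/140 + 87/140 + 1 = 391/140 ≈ 2.793 bits/symbol.

2.793 bits/symbol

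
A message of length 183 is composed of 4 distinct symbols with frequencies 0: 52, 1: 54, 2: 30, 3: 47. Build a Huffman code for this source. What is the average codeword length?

Probabilities are the counts divided by 183.
Repeatedly combine the two least-probable nodes; the expected code length is the sum of the merged weights.
merge 10/61 + 47/183 → 77/183
merge 52/183 + 18/61 → 106/183
merge 77/183 + 106/183 → 1
L = 77/183 + 106/183 + 1 = 2 bits/symbol.

2 bits/symbol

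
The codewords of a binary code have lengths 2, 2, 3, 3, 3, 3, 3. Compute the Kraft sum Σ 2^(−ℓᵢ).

1.125

With common denominator 2^3 = 8: Σ 2^(−ℓᵢ) = 2/8 + 2/8 + 1/8 + 1/8 + 1/8 + 1/8 + 1/8 = 9/8 = 1.125.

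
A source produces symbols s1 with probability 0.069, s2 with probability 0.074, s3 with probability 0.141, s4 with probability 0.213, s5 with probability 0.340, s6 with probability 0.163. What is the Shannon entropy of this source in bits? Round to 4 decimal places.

H = −Σ pᵢ log₂ pᵢ.
−0.069·log₂(0.069) = 0.2662
−0.074·log₂(0.074) = 0.2780
−0.141·log₂(0.141) = 0.3985
−0.213·log₂(0.213) = 0.4752
−0.340·log₂(0.340) = 0.5292
−0.163·log₂(0.163) = 0.4266
Sum ≈ 2.3736 → 2.3736 bits.

2.3736 bits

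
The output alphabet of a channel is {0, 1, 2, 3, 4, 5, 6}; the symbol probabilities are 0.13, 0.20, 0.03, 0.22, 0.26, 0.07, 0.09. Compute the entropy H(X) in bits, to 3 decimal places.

2.566 bits

H = −Σ pᵢ log₂ pᵢ.
−0.13·log₂(0.13) = 0.3826
−0.20·log₂(0.20) = 0.4644
−0.03·log₂(0.03) = 0.1518
−0.22·log₂(0.22) = 0.4806
−0.26·log₂(0.26) = 0.5053
−0.07·log₂(0.07) = 0.2686
−0.09·log₂(0.09) = 0.3127
Sum ≈ 2.5659 → 2.566 bits.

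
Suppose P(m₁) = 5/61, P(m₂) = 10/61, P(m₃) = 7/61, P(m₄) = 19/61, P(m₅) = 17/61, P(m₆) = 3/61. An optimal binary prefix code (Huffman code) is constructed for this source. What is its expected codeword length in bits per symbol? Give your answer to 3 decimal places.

2.377 bits/symbol

Repeatedly combine the two least-probable nodes; the expected code length is the sum of the merged weights.
merge 3/61 + 5/61 → 8/61
merge 7/61 + 8/61 → 15/61
merge 10/61 + 15/61 → 25/61
merge 17/61 + 19/61 → 36/61
merge 25/61 + 36/61 → 1
L = 8/61 + 15/61 + 25/61 + 36/61 + 1 = 145/61 ≈ 2.377 bits/symbol.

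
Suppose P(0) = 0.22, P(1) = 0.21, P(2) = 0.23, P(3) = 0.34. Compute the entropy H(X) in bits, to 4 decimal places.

H = −Σ pᵢ log₂ pᵢ.
−0.22·log₂(0.22) = 0.4806
−0.21·log₂(0.21) = 0.4728
−0.23·log₂(0.23) = 0.4877
−0.34·log₂(0.34) = 0.5292
Sum ≈ 1.9702 → 1.9702 bits.

1.9702 bits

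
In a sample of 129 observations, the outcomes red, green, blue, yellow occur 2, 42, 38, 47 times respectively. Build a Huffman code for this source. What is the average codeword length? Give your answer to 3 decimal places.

1.946 bits/symbol

Probabilities are the counts divided by 129.
Repeatedly combine the two least-probable nodes; the expected code length is the sum of the merged weights.
merge 2/129 + 38/129 → 40/129
merge 40/129 + 14/43 → 82/129
merge 47/129 + 82/129 → 1
L = 40/129 + 82/129 + 1 = 251/129 ≈ 1.946 bits/symbol.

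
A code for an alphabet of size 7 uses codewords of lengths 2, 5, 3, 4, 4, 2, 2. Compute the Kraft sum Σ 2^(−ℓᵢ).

1.03125

With common denominator 2^5 = 32: Σ 2^(−ℓᵢ) = 8/32 + 1/32 + 4/32 + 2/32 + 2/32 + 8/32 + 8/32 = 33/32 = 1.03125.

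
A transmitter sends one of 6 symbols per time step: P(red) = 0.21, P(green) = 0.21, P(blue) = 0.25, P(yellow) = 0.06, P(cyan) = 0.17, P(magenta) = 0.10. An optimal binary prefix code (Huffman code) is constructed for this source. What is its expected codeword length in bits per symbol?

Repeatedly combine the two least-probable nodes; the expected code length is the sum of the merged weights.
merge 3/50 + 1/10 → 4/25
merge 4/25 + 17/100 → 33/100
merge 21/100 + 21/100 → 21/50
merge 1/4 + 33/100 → 29/50
merge 21/50 + 29/50 → 1
L = 4/25 + 33/100 + 21/50 + 29/50 + 1 = 249/100 = 2.49 bits/symbol.

2.49 bits/symbol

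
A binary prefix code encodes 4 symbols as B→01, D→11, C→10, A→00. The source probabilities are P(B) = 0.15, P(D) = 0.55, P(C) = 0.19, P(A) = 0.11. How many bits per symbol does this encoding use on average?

2 bits/symbol

L̄ = Σ pᵢ·ℓᵢ = 0.15·2 + 0.55·2 + 0.19·2 + 0.11·2 = 2 bits/symbol.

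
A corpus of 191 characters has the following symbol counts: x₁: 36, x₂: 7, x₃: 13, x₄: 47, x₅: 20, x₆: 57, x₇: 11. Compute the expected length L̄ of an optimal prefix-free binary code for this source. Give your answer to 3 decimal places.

2.524 bits/symbol

Probabilities are the counts divided by 191.
Repeatedly combine the two least-probable nodes; the expected code length is the sum of the merged weights.
merge 7/191 + 11/191 → 18/191
merge 13/191 + 18/191 → 31/191
merge 20/191 + 31/191 → 51/191
merge 36/191 + 47/191 → 83/191
merge 51/191 + 57/191 → 108/191
merge 83/191 + 108/191 → 1
L = 18/191 + 31/191 + 51/191 + 83/191 + 108/191 + 1 = 482/191 ≈ 2.524 bits/symbol.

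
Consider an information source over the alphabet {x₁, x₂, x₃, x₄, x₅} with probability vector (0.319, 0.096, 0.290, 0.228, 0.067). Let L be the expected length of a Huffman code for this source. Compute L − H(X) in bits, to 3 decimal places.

0.047 bits

Entropy H = −Σ p log₂ p ≈ 2.1159 bits.
Huffman merges: 67/1000+12/125→163/1000; 163/1000+57/250→391/1000; 29/100+319/1000→609/1000; 391/1000+609/1000→1. L = 2163/1000 ≈ 2.1630.
L − H = 2.1630 − 2.1159 = 0.047 bits.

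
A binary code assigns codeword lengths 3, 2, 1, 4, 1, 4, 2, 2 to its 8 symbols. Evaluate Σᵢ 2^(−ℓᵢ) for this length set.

With common denominator 2^4 = 16: Σ 2^(−ℓᵢ) = 2/16 + 4/16 + 8/16 + 1/16 + 8/16 + 1/16 + 4/16 + 4/16 = 32/16 = 2.

2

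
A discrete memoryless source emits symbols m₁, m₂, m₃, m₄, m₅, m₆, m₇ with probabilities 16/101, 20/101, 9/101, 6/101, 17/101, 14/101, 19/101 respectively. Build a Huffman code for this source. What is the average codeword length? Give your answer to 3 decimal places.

2.762 bits/symbol

Repeatedly combine the two least-probable nodes; the expected code length is the sum of the merged weights.
merge 6/101 + 9/101 → 15/101
merge 14/101 + 15/101 → 29/101
merge 16/101 + 17/101 → 33/101
merge 19/101 + 20/101 → 39/101
merge 29/101 + 33/101 → 62/101
merge 39/101 + 62/101 → 1
L = 15/101 + 29/101 + 33/101 + 39/101 + 62/101 + 1 = 279/101 ≈ 2.762 bits/symbol.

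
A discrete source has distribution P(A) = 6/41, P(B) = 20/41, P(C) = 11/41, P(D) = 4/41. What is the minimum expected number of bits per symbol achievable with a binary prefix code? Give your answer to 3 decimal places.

Repeatedly combine the two least-probable nodes; the expected code length is the sum of the merged weights.
merge 4/41 + 6/41 → 10/41
merge 10/41 + 11/41 → 21/41
merge 20/41 + 21/41 → 1
L = 10/41 + 21/41 + 1 = 72/41 ≈ 1.756 bits/symbol.

1.756 bits/symbol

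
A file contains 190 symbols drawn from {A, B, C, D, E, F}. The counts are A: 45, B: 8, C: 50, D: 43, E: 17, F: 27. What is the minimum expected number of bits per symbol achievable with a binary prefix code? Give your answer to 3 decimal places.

Probabilities are the counts divided by 190.
Repeatedly combine the two least-probable nodes; the expected code length is the sum of the merged weights.
merge 4/95 + 17/190 → 5/38
merge 5/38 + 27/190 → 26/95
merge 43/190 + 9/38 → 44/95
merge 5/19 + 26/95 → 51/95
merge 44/95 + 51/95 → 1
L = 5/38 + 26/95 + 44/95 + 51/95 + 1 = 457/190 ≈ 2.405 bits/symbol.

2.405 bits/symbol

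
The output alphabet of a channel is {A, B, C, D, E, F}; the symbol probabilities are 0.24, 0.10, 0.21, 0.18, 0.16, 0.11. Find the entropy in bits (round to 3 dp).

H = −Σ pᵢ log₂ pᵢ.
−0.24·log₂(0.24) = 0.4941
−0.10·log₂(0.10) = 0.3322
−0.21·log₂(0.21) = 0.4728
−0.18·log₂(0.18) = 0.4453
−0.16·log₂(0.16) = 0.4230
−0.11·log₂(0.11) = 0.3503
Sum ≈ 2.5178 → 2.518 bits.

2.518 bits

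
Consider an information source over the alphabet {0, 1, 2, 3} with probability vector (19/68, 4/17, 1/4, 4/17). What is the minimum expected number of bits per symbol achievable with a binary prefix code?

2 bits/symbol

Repeatedly combine the two least-probable nodes; the expected code length is the sum of the merged weights.
merge 4/17 + 4/17 → 8/17
merge 1/4 + 19/68 → 9/17
merge 8/17 + 9/17 → 1
L = 8/17 + 9/17 + 1 = 2 bits/symbol.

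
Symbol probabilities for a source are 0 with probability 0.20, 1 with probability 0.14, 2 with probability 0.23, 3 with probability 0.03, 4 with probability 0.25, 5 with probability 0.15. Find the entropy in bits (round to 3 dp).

H = −Σ pᵢ log₂ pᵢ.
−0.20·log₂(0.20) = 0.4644
−0.14·log₂(0.14) = 0.3971
−0.23·log₂(0.23) = 0.4877
−0.03·log₂(0.03) = 0.1518
−0.25·log₂(0.25) = 0.5000
−0.15·log₂(0.15) = 0.4105
Sum ≈ 2.4115 → 2.411 bits.

2.411 bits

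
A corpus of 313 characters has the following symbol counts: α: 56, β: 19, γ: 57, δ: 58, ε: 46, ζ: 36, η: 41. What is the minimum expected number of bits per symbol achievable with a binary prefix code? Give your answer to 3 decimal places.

2.808 bits/symbol

Probabilities are the counts divided by 313.
Repeatedly combine the two least-probable nodes; the expected code length is the sum of the merged weights.
merge 19/313 + 36/313 → 55/313
merge 41/313 + 46/313 → 87/313
merge 55/313 + 56/313 → 111/313
merge 57/313 + 58/313 → 115/313
merge 87/313 + 111/313 → 198/313
merge 115/313 + 198/313 → 1
L = 55/313 + 87/313 + 111/313 + 115/313 + 198/313 + 1 = 879/313 ≈ 2.808 bits/symbol.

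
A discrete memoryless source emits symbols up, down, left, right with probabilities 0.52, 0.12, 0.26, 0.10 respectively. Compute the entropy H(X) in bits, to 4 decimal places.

H = −Σ pᵢ log₂ pᵢ.
−0.52·log₂(0.52) = 0.4906
−0.12·log₂(0.12) = 0.3671
−0.26·log₂(0.26) = 0.5053
−0.10·log₂(0.10) = 0.3322
Sum ≈ 1.6951 → 1.6951 bits.

1.6951 bits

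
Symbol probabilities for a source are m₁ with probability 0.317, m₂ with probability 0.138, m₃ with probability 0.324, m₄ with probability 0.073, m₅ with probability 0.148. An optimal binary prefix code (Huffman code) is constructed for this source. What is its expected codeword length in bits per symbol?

2.211 bits/symbol

Repeatedly combine the two least-probable nodes; the expected code length is the sum of the merged weights.
merge 73/1000 + 69/500 → 211/1000
merge 37/250 + 211/1000 → 359/1000
merge 317/1000 + 81/250 → 641/1000
merge 359/1000 + 641/1000 → 1
L = 211/1000 + 359/1000 + 641/1000 + 1 = 2211/1000 = 2.211 bits/symbol.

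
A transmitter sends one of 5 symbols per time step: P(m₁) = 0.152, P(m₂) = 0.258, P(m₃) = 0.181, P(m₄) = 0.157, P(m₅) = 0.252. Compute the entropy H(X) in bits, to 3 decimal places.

H = −Σ pᵢ log₂ pᵢ.
−0.152·log₂(0.152) = 0.4131
−0.258·log₂(0.258) = 0.5043
−0.181·log₂(0.181) = 0.4463
−0.157·log₂(0.157) = 0.4194
−0.252·log₂(0.252) = 0.5011
Sum ≈ 2.2842 → 2.284 bits.

2.284 bits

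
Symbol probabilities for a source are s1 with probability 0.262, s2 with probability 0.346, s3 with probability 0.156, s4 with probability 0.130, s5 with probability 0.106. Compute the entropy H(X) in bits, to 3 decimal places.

2.180 bits

H = −Σ pᵢ log₂ pᵢ.
−0.262·log₂(0.262) = 0.5063
−0.346·log₂(0.346) = 0.5298
−0.156·log₂(0.156) = 0.4181
−0.130·log₂(0.130) = 0.3826
−0.106·log₂(0.106) = 0.3432
Sum ≈ 2.1801 → 2.180 bits.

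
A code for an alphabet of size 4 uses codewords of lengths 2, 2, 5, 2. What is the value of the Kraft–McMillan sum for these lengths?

0.78125

With common denominator 2^5 = 32: Σ 2^(−ℓᵢ) = 8/32 + 8/32 + 1/32 + 8/32 = 25/32 = 0.78125.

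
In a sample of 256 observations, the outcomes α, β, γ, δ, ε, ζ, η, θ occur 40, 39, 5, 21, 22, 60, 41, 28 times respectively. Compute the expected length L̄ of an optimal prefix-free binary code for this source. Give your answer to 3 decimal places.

Probabilities are the counts divided by 256.
Repeatedly combine the two least-probable nodes; the expected code length is the sum of the merged weights.
merge 5/256 + 21/256 → 13/128
merge 11/128 + 13/128 → 3/16
merge 7/64 + 39/256 → 67/256
merge 5/32 + 41/256 → 81/256
merge 3/16 + 15/64 → 27/64
merge 67/256 + 81/256 → 37/64
merge 27/64 + 37/64 → 1
L = 13/128 + 3/16 + 67/256 + 81/256 + 27/64 + 37/64 + 1 = 367/128 ≈ 2.867 bits/symbol.

2.867 bits/symbol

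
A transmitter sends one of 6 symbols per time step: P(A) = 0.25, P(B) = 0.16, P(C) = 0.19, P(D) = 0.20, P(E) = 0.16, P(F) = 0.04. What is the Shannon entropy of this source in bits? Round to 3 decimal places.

2.451 bits

H = −Σ pᵢ log₂ pᵢ.
−0.25·log₂(0.25) = 0.5000
−0.16·log₂(0.16) = 0.4230
−0.19·log₂(0.19) = 0.4552
−0.20·log₂(0.20) = 0.4644
−0.16·log₂(0.16) = 0.4230
−0.04·log₂(0.04) = 0.1858
Sum ≈ 2.4514 → 2.451 bits.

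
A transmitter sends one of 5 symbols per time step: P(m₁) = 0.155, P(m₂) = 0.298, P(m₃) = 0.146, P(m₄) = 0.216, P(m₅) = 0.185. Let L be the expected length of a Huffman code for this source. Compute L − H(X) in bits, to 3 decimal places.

Entropy H = −Σ p log₂ p ≈ 2.2706 bits.
Huffman merges: 73/500+31/200→301/1000; 37/200+27/125→401/1000; 149/500+301/1000→599/1000; 401/1000+599/1000→1. L = 2301/1000 ≈ 2.3010.
L − H = 2.3010 − 2.2706 = 0.030 bits.

0.030 bits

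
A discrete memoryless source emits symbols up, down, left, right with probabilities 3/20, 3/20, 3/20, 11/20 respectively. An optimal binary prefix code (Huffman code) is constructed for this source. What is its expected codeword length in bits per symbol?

1.75 bits/symbol

Repeatedly combine the two least-probable nodes; the expected code length is the sum of the merged weights.
merge 3/20 + 3/20 → 3/10
merge 3/20 + 3/10 → 9/20
merge 9/20 + 11/20 → 1
L = 3/10 + 9/20 + 1 = 7/4 = 1.75 bits/symbol.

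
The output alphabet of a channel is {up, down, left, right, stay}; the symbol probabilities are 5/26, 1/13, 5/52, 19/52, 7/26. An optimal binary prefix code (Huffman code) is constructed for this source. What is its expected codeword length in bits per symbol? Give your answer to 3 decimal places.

2.173 bits/symbol

Repeatedly combine the two least-probable nodes; the expected code length is the sum of the merged weights.
merge 1/13 + 5/52 → 9/52
merge 9/52 + 5/26 → 19/52
merge 7/26 + 19/52 → 33/52
merge 19/52 + 33/52 → 1
L = 9/52 + 19/52 + 33/52 + 1 = 113/52 ≈ 2.173 bits/symbol.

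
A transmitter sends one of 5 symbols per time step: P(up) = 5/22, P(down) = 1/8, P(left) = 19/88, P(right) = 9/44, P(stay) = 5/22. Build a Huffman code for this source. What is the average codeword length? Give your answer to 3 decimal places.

2.330 bits/symbol

Repeatedly combine the two least-probable nodes; the expected code length is the sum of the merged weights.
merge 1/8 + 9/44 → 29/88
merge 19/88 + 5/22 → 39/88
merge 5/22 + 29/88 → 49/88
merge 39/88 + 49/88 → 1
L = 29/88 + 39/88 + 49/88 + 1 = 205/88 ≈ 2.330 bits/symbol.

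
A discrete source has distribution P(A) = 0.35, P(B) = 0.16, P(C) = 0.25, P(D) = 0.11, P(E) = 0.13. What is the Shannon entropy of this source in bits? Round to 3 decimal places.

2.186 bits

H = −Σ pᵢ log₂ pᵢ.
−0.35·log₂(0.35) = 0.5301
−0.16·log₂(0.16) = 0.4230
−0.25·log₂(0.25) = 0.5000
−0.11·log₂(0.11) = 0.3503
−0.13·log₂(0.13) = 0.3826
Sum ≈ 2.1860 → 2.186 bits.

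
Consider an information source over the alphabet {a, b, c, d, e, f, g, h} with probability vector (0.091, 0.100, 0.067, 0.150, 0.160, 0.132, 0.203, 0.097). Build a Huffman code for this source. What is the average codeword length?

Repeatedly combine the two least-probable nodes; the expected code length is the sum of the merged weights.
merge 67/1000 + 91/1000 → 79/500
merge 97/1000 + 1/10 → 197/1000
merge 33/250 + 3/20 → 141/500
merge 79/500 + 4/25 → 159/500
merge 197/1000 + 203/1000 → 2/5
merge 141/500 + 159/500 → 3/5
merge 2/5 + 3/5 → 1
L = 79/500 + 197/1000 + 141/500 + 159/500 + 2/5 + 3/5 + 1 = 591/200 = 2.955 bits/symbol.

2.955 bits/symbol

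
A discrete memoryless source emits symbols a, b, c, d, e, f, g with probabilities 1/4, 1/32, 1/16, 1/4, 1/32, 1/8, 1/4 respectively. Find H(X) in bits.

Each probability is a power of 1/2, so log₂(1/p) is an integer.
H = Σ p·log₂(1/p) = 1/4·2 + 1/32·5 + 1/16·4 + 1/4·2 + 1/32·5 + 1/8·3 + 1/4·2 = 2.4375 bits.

2.4375 bits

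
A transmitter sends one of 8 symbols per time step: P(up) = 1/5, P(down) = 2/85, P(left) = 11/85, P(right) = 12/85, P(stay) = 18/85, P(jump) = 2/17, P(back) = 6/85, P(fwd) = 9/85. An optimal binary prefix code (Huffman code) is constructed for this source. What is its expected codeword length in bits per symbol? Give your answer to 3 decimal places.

2.882 bits/symbol

Repeatedly combine the two least-probable nodes; the expected code length is the sum of the merged weights.
merge 2/85 + 6/85 → 8/85
merge 8/85 + 9/85 → 1/5
merge 2/17 + 11/85 → 21/85
merge 12/85 + 1/5 → 29/85
merge 1/5 + 18/85 → 7/17
merge 21/85 + 29/85 → 10/17
merge 7/17 + 10/17 → 1
L = 8/85 + 1/5 + 21/85 + 29/85 + 7/17 + 10/17 + 1 = 49/17 ≈ 2.882 bits/symbol.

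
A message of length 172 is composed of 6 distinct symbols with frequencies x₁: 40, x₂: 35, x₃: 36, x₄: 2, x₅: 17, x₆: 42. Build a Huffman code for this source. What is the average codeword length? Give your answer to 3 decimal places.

Probabilities are the counts divided by 172.
Repeatedly combine the two least-probable nodes; the expected code length is the sum of the merged weights.
merge 1/86 + 17/172 → 19/172
merge 19/172 + 35/172 → 27/86
merge 9/43 + 10/43 → 19/43
merge 21/86 + 27/86 → 24/43
merge 19/43 + 24/43 → 1
L = 19/172 + 27/86 + 19/43 + 24/43 + 1 = 417/172 ≈ 2.424 bits/symbol.

2.424 bits/symbol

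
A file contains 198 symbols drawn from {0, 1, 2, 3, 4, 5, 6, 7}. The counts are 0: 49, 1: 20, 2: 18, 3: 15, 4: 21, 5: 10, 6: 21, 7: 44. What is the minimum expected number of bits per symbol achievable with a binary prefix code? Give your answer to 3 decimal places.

Probabilities are the counts divided by 198.
Repeatedly combine the two least-probable nodes; the expected code length is the sum of the merged weights.
merge 5/99 + 5/66 → 25/198
merge 1/11 + 10/99 → 19/99
merge 7/66 + 7/66 → 7/33
merge 25/198 + 19/99 → 7/22
merge 7/33 + 2/9 → 43/99
merge 49/198 + 7/22 → 56/99
merge 43/99 + 56/99 → 1
L = 25/198 + 19/99 + 7/33 + 7/22 + 43/99 + 56/99 + 1 = 94/33 ≈ 2.848 bits/symbol.

2.848 bits/symbol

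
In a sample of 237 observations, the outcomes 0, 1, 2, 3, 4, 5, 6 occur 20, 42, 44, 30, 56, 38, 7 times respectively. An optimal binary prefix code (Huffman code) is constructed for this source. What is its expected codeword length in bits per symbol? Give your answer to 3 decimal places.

2.692 bits/symbol

Probabilities are the counts divided by 237.
Repeatedly combine the two least-probable nodes; the expected code length is the sum of the merged weights.
merge 7/237 + 20/237 → 9/79
merge 9/79 + 10/79 → 19/79
merge 38/237 + 14/79 → 80/237
merge 44/237 + 56/237 → 100/237
merge 19/79 + 80/237 → 137/237
merge 100/237 + 137/237 → 1
L = 9/79 + 19/79 + 80/237 + 100/237 + 137/237 + 1 = 638/237 ≈ 2.692 bits/symbol.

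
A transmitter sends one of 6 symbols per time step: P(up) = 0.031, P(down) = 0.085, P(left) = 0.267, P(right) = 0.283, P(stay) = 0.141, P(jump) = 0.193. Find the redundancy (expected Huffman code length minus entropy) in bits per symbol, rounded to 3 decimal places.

0.035 bits

Entropy H = −Σ p log₂ p ≈ 2.3382 bits.
Huffman merges: 31/1000+17/200→29/250; 29/250+141/1000→257/1000; 193/1000+257/1000→9/20; 267/1000+283/1000→11/20; 9/20+11/20→1. L = 2373/1000 ≈ 2.3730.
L − H = 2.3730 − 2.3382 = 0.035 bits.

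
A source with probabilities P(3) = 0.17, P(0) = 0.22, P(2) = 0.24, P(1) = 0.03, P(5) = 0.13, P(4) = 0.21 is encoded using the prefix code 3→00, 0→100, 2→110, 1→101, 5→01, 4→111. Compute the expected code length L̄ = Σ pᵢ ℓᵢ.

2.7 bits/symbol

L̄ = Σ pᵢ·ℓᵢ = 0.17·2 + 0.22·3 + 0.24·3 + 0.03·3 + 0.13·2 + 0.21·3 = 2.7 bits/symbol.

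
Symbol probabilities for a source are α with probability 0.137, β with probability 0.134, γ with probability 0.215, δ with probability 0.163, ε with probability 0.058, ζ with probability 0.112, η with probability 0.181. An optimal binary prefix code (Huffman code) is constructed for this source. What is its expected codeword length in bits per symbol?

Repeatedly combine the two least-probable nodes; the expected code length is the sum of the merged weights.
merge 29/500 + 14/125 → 17/100
merge 67/500 + 137/1000 → 271/1000
merge 163/1000 + 17/100 → 333/1000
merge 181/1000 + 43/200 → 99/250
merge 271/1000 + 333/1000 → 151/250
merge 99/250 + 151/250 → 1
L = 17/100 + 271/1000 + 333/1000 + 99/250 + 151/250 + 1 = 1387/500 = 2.774 bits/symbol.

2.774 bits/symbol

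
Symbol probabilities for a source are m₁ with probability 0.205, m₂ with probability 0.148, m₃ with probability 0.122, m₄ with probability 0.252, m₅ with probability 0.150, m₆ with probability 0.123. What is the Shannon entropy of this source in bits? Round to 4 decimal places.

2.5304 bits

H = −Σ pᵢ log₂ pᵢ.
−0.205·log₂(0.205) = 0.4687
−0.148·log₂(0.148) = 0.4079
−0.122·log₂(0.122) = 0.3703
−0.252·log₂(0.252) = 0.5011
−0.150·log₂(0.150) = 0.4105
−0.123·log₂(0.123) = 0.3719
Sum ≈ 2.5304 → 2.5304 bits.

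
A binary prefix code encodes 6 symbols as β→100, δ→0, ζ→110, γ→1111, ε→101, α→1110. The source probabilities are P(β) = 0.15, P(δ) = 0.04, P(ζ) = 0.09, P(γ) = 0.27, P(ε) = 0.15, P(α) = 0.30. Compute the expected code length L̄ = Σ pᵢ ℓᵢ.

L̄ = Σ pᵢ·ℓᵢ = 0.15·3 + 0.04·1 + 0.09·3 + 0.27·4 + 0.15·3 + 0.30·4 = 3.49 bits/symbol.

3.49 bits/symbol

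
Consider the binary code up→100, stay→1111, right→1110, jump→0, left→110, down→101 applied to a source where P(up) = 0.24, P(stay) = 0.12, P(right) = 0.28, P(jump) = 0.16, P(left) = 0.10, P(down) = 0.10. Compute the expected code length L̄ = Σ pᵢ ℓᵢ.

3.08 bits/symbol

L̄ = Σ pᵢ·ℓᵢ = 0.24·3 + 0.12·4 + 0.28·4 + 0.16·1 + 0.10·3 + 0.10·3 = 3.08 bits/symbol.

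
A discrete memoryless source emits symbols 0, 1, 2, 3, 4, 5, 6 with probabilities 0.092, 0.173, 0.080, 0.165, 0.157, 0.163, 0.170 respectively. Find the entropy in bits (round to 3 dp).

H = −Σ pᵢ log₂ pᵢ.
−0.092·log₂(0.092) = 0.3167
−0.173·log₂(0.173) = 0.4379
−0.080·log₂(0.080) = 0.2915
−0.165·log₂(0.165) = 0.4289
−0.157·log₂(0.157) = 0.4194
−0.163·log₂(0.163) = 0.4266
−0.170·log₂(0.170) = 0.4346
Sum ≈ 2.7555 → 2.756 bits.

2.756 bits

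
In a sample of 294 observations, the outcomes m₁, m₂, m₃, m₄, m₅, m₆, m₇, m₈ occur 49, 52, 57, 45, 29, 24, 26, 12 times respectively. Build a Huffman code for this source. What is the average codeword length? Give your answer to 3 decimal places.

2.929 bits/symbol

Probabilities are the counts divided by 294.
Repeatedly combine the two least-probable nodes; the expected code length is the sum of the merged weights.
merge 2/49 + 4/49 → 6/49
merge 13/147 + 29/294 → 55/294
merge 6/49 + 15/98 → 27/98
merge 1/6 + 26/147 → 101/294
merge 55/294 + 19/98 → 8/21
merge 27/98 + 101/294 → 13/21
merge 8/21 + 13/21 → 1
L = 6/49 + 55/294 + 27/98 + 101/294 + 8/21 + 13/21 + 1 = 41/14 ≈ 2.929 bits/symbol.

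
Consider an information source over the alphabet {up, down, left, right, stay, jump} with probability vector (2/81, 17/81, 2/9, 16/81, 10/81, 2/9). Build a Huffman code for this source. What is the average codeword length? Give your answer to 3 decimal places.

Repeatedly combine the two least-probable nodes; the expected code length is the sum of the merged weights.
merge 2/81 + 10/81 → 4/27
merge 4/27 + 16/81 → 28/81
merge 17/81 + 2/9 → 35/81
merge 2/9 + 28/81 → 46/81
merge 35/81 + 46/81 → 1
L = 4/27 + 28/81 + 35/81 + 46/81 + 1 = 202/81 ≈ 2.494 bits/symbol.

2.494 bits/symbol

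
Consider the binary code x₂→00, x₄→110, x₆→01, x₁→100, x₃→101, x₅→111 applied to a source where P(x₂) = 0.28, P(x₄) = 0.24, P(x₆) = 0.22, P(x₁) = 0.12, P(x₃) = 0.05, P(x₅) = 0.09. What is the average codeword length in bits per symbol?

2.5 bits/symbol

L̄ = Σ pᵢ·ℓᵢ = 0.28·2 + 0.24·3 + 0.22·2 + 0.12·3 + 0.05·3 + 0.09·3 = 2.5 bits/symbol.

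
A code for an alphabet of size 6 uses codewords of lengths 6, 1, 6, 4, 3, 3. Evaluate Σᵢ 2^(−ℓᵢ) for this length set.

0.84375

With common denominator 2^6 = 64: Σ 2^(−ℓᵢ) = 1/64 + 32/64 + 1/64 + 4/64 + 8/64 + 8/64 = 54/64 = 0.84375.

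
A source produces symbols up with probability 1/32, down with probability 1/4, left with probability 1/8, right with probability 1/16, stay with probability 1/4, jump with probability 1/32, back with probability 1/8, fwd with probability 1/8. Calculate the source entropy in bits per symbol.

2.6875 bits

Each probability is a power of 1/2, so log₂(1/p) is an integer.
H = Σ p·log₂(1/p) = 1/32·5 + 1/4·2 + 1/8·3 + 1/16·4 + 1/4·2 + 1/32·5 + 1/8·3 + 1/8·3 = 2.6875 bits.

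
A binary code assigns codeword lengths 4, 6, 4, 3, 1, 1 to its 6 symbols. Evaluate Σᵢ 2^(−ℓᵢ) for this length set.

1.265625

With common denominator 2^6 = 64: Σ 2^(−ℓᵢ) = 4/64 + 1/64 + 4/64 + 8/64 + 32/64 + 32/64 = 81/64 = 1.265625.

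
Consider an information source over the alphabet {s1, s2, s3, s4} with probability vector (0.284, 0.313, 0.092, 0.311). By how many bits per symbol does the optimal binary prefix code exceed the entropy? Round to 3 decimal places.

0.119 bits

Entropy H = −Σ p log₂ p ≈ 1.8810 bits.
Huffman merges: 23/250+71/250→47/125; 311/1000+313/1000→78/125; 47/125+78/125→1. L = 2 ≈ 2.0000.
L − H = 2.0000 − 1.8810 = 0.119 bits.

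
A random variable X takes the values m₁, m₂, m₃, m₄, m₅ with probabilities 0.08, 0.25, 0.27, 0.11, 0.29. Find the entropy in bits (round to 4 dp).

H = −Σ pᵢ log₂ pᵢ.
−0.08·log₂(0.08) = 0.2915
−0.25·log₂(0.25) = 0.5000
−0.27·log₂(0.27) = 0.5100
−0.11·log₂(0.11) = 0.3503
−0.29·log₂(0.29) = 0.5179
Sum ≈ 2.1697 → 2.1697 bits.

2.1697 bits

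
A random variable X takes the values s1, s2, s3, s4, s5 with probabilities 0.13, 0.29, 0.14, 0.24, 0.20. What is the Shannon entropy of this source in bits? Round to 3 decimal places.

H = −Σ pᵢ log₂ pᵢ.
−0.13·log₂(0.13) = 0.3826
−0.29·log₂(0.29) = 0.5179
−0.14·log₂(0.14) = 0.3971
−0.24·log₂(0.24) = 0.4941
−0.20·log₂(0.20) = 0.4644
Sum ≈ 2.2562 → 2.256 bits.

2.256 bits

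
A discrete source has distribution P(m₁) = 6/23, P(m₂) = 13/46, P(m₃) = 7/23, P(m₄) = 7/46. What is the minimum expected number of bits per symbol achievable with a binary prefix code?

Repeatedly combine the two least-probable nodes; the expected code length is the sum of the merged weights.
merge 7/46 + 6/23 → 19/46
merge 13/46 + 7/23 → 27/46
merge 19/46 + 27/46 → 1
L = 19/46 + 27/46 + 1 = 2 bits/symbol.

2 bits/symbol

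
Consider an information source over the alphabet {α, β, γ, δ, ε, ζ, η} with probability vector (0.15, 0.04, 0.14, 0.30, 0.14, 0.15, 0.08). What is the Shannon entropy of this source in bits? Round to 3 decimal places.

H = −Σ pᵢ log₂ pᵢ.
−0.15·log₂(0.15) = 0.4105
−0.04·log₂(0.04) = 0.1858
−0.14·log₂(0.14) = 0.3971
−0.30·log₂(0.30) = 0.5211
−0.14·log₂(0.14) = 0.3971
−0.15·log₂(0.15) = 0.4105
−0.08·log₂(0.08) = 0.2915
Sum ≈ 2.6137 → 2.614 bits.

2.614 bits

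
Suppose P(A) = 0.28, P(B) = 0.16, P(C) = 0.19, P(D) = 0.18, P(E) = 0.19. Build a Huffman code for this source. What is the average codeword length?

2.34 bits/symbol

Repeatedly combine the two least-probable nodes; the expected code length is the sum of the merged weights.
merge 4/25 + 9/50 → 17/50
merge 19/100 + 19/100 → 19/50
merge 7/25 + 17/50 → 31/50
merge 19/50 + 31/50 → 1
L = 17/50 + 19/50 + 31/50 + 1 = 117/50 = 2.34 bits/symbol.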